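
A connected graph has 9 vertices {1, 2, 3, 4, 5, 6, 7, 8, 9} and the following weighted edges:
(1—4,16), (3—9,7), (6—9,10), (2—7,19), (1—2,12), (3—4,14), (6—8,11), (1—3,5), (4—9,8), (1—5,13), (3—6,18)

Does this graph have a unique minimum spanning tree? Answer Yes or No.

Kruskal: consider edges lightest-first.
1—3 (5): add — endpoints in different components.
3—9 (7): add — endpoints in different components.
4—9 (8): add — endpoints in different components.
6—9 (10): add — endpoints in different components.
6—8 (11): add — endpoints in different components.
1—2 (12): add — endpoints in different components.
1—5 (13): add — endpoints in different components.
3—4 (14): skip — 3 and 4 already connected.
1—4 (16): skip — 1 and 4 already connected.
3—6 (18): skip — 3 and 6 already connected.
2—7 (19): add — endpoints in different components.
Every non-tree edge has weight strictly greater than the heaviest edge on the tree path between its endpoints, so the MST is unique.

Yes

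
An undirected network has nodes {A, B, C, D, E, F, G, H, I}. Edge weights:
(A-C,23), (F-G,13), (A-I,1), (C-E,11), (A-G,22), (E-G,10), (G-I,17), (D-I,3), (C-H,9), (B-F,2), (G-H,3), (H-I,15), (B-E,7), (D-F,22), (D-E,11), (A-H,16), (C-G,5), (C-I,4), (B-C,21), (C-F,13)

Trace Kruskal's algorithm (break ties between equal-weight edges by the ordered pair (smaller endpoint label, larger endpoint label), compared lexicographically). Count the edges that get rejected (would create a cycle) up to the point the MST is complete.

1

Kruskal's algorithm — process edges by increasing weight (ties by edge label):
A-I (1): add — endpoints in different components.
B-F (2): add — endpoints in different components.
D-I (3): add — endpoints in different components.
G-H (3): add — endpoints in different components.
C-I (4): add — endpoints in different components.
C-G (5): add — endpoints in different components.
B-E (7): add — endpoints in different components.
C-H (9): skip — C and H already connected.
E-G (10): add — endpoints in different components.
Edges rejected before the tree was complete: 1.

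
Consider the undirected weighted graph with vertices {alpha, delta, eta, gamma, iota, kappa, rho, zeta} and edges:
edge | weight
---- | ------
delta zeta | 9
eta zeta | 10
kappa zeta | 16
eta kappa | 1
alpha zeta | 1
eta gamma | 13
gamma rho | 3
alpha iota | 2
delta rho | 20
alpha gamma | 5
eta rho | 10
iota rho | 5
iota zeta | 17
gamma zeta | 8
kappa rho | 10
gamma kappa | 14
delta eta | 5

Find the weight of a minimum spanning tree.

26

Prim, starting at delta.
Step 1: cheapest edge leaving the tree is delta eta (5); add eta.
Step 2: cheapest edge leaving the tree is eta kappa (1); add kappa.
Step 3: cheapest edge leaving the tree is delta zeta (9); add zeta.
Step 4: cheapest edge leaving the tree is alpha zeta (1); add alpha.
Step 5: cheapest edge leaving the tree is alpha iota (2); add iota.
Step 6: cheapest edge leaving the tree is alpha gamma (5); add gamma.
Step 7: cheapest edge leaving the tree is gamma rho (3); add rho.
MST edges: delta eta, eta kappa, delta zeta, alpha zeta, alpha iota, alpha gamma, gamma rho; total weight 5+1+9+1+2+5+3 = 26.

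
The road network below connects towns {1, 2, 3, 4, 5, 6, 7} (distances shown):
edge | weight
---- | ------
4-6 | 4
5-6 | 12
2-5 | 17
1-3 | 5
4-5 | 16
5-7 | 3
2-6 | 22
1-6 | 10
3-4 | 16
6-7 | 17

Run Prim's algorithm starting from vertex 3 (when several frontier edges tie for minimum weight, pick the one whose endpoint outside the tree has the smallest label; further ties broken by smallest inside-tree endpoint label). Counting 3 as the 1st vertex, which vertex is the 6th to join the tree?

Grow the tree from 3 using Prim:
Step 1: cheapest edge leaving the tree is 1-3 (5); add 1.
Step 2: cheapest edge leaving the tree is 1-6 (10); add 6.
Step 3: cheapest edge leaving the tree is 4-6 (4); add 4.
Step 4: cheapest edge leaving the tree is 5-6 (12); add 5.
Step 5: cheapest edge leaving the tree is 5-7 (3); add 7.
Step 6: cheapest edge leaving the tree is 2-5 (17); add 2.
Vertex order: 3, 1, 6, 4, 5, 7, 2. The 6th vertex is 7.

7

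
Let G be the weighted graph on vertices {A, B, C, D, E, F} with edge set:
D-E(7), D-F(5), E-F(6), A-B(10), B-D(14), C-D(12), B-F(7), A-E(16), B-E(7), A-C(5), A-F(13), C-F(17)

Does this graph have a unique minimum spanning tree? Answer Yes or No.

No

Kruskal: consider edges lightest-first.
A-C (5): add — endpoints in different components.
D-F (5): add — endpoints in different components.
E-F (6): add — endpoints in different components.
B-E (7): add — endpoints in different components.
B-F (7): skip — B and F already connected.
D-E (7): skip — D and E already connected.
A-B (10): add — endpoints in different components.
Non-tree edge B-F has weight 7, equal to the heaviest edge on its tree cycle — swapping gives another MST of the same weight. Not unique.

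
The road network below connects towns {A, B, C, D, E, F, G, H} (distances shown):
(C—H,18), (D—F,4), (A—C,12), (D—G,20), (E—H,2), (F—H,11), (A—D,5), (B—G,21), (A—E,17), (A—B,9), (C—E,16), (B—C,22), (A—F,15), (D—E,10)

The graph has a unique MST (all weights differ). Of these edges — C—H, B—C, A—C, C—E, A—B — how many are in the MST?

Sort edges by weight, then run Kruskal:
E—H (2): add — endpoints in different components.
D—F (4): add — endpoints in different components.
A—D (5): add — endpoints in different components.
A—B (9): add — endpoints in different components.
D—E (10): add — endpoints in different components.
F—H (11): skip — F and H already connected.
A—C (12): add — endpoints in different components.
A—F (15): skip — A and F already connected.
C—E (16): skip — C and E already connected.
A—E (17): skip — A and E already connected.
C—H (18): skip — C and H already connected.
D—G (20): add — endpoints in different components.
MST edge set: {E—H, D—F, A—D, A—B, D—E, A—C, D—G}.
Of the listed edges, {A—C, A—B} are in the MST → 2.

2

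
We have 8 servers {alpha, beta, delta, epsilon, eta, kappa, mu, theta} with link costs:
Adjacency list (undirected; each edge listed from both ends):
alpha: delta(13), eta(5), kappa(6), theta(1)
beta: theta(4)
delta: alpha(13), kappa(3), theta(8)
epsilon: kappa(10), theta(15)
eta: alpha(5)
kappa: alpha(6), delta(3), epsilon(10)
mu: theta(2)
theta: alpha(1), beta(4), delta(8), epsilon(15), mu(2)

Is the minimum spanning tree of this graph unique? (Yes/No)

Yes

Kruskal's algorithm — process edges by increasing weight (ties by edge label):
alpha–theta (1): add — endpoints in different components.
mu–theta (2): add — endpoints in different components.
delta–kappa (3): add — endpoints in different components.
beta–theta (4): add — endpoints in different components.
alpha–eta (5): add — endpoints in different components.
alpha–kappa (6): add — endpoints in different components.
delta–theta (8): skip — delta and theta already connected.
epsilon–kappa (10): add — endpoints in different components.
Every non-tree edge has weight strictly greater than the heaviest edge on the tree path between its endpoints, so the MST is unique.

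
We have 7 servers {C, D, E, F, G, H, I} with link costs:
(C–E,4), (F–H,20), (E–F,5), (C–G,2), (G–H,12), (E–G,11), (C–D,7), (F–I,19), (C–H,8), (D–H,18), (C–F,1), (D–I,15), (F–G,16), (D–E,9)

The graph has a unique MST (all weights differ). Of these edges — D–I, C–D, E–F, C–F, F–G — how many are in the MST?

Sort edges by weight, then run Kruskal:
C–F (1): add. Components now {C,F} {D} {E} {G} {H} {I}
C–G (2): add. Components now {C,F,G} {D} {E} {H} {I}
C–E (4): add. Components now {C,E,F,G} {D} {H} {I}
E–F (5): skip — E and F already connected.
C–D (7): add. Components now {C,D,E,F,G} {H} {I}
C–H (8): add. Components now {C,D,E,F,G,H} {I}
D–E (9): skip — D and E already connected.
E–G (11): skip — E and G already connected.
G–H (12): skip — G and H already connected.
D–I (15): add. Components now {C,D,E,F,G,H,I}
MST edge set: {C–F, C–G, C–E, C–D, C–H, D–I}.
Of the listed edges, {D–I, C–D, C–F} are in the MST → 3.

3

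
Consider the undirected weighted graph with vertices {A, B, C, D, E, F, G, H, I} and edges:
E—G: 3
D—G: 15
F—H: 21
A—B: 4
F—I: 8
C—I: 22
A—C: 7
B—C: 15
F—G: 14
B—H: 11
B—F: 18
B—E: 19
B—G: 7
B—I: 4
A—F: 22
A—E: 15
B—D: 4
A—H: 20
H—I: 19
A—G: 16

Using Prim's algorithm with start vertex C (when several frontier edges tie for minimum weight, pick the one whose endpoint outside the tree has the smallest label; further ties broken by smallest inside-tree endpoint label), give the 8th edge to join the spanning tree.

Prim's algorithm from C:
Step 1: cheapest edge leaving the tree is A—C (7); add A.
Step 2: cheapest edge leaving the tree is A—B (4); add B.
Step 3: cheapest edge leaving the tree is B—D (4); add D.
Step 4: cheapest edge leaving the tree is B—I (4); add I.
Step 5: cheapest edge leaving the tree is B—G (7); add G.
Step 6: cheapest edge leaving the tree is E—G (3); add E.
Step 7: cheapest edge leaving the tree is F—I (8); add F.
Step 8: cheapest edge leaving the tree is B—H (11); add H.
The 8th edge added is B—H.

B-H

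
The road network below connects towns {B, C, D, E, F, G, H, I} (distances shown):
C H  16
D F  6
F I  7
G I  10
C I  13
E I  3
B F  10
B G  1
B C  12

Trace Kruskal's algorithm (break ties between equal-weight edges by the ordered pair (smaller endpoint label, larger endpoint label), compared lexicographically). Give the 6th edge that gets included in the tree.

Kruskal: consider edges lightest-first.
B G (1): add — endpoints in different components.
E I (3): add — endpoints in different components.
D F (6): add — endpoints in different components.
F I (7): add — endpoints in different components.
B F (10): add — endpoints in different components.
G I (10): skip — G and I already connected.
B C (12): add — endpoints in different components.
C I (13): skip — C and I already connected.
C H (16): add — endpoints in different components.
The 6th edge added is B C.

B-C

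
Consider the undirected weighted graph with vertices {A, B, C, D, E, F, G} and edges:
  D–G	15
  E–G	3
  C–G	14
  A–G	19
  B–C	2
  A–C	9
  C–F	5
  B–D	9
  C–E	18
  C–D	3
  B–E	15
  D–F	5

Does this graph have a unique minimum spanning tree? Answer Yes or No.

No

Kruskal's algorithm — process edges by increasing weight (ties by edge label):
B–C (2): add — endpoints in different components.
C–D (3): add — endpoints in different components.
E–G (3): add — endpoints in different components.
C–F (5): add — endpoints in different components.
D–F (5): skip — D and F already connected.
A–C (9): add — endpoints in different components.
B–D (9): skip — B and D already connected.
C–G (14): add — endpoints in different components.
Non-tree edge D–F has weight 5, equal to the heaviest edge on its tree cycle — swapping gives another MST of the same weight. Not unique.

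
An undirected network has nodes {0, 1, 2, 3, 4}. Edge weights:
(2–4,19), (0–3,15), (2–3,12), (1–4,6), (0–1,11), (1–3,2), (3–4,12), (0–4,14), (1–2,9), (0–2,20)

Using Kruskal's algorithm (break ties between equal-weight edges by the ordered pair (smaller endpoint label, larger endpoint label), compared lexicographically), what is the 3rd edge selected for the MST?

Kruskal's algorithm — process edges by increasing weight (ties by edge label):
1–3 (2): add — endpoints in different components.
1–4 (6): add — endpoints in different components.
1–2 (9): add — endpoints in different components.
0–1 (11): add — endpoints in different components.
The 3rd edge added is 1–2.

1-2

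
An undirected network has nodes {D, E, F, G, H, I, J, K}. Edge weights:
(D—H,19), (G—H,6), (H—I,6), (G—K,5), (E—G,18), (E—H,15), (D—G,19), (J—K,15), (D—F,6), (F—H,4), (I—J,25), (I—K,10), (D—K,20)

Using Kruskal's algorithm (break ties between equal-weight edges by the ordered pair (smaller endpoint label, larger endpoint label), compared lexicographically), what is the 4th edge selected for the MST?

Kruskal: consider edges lightest-first.
F—H (4): add — endpoints in different components.
G—K (5): add — endpoints in different components.
D—F (6): add — endpoints in different components.
G—H (6): add — endpoints in different components.
H—I (6): add — endpoints in different components.
I—K (10): skip — I and K already connected.
E—H (15): add — endpoints in different components.
J—K (15): add — endpoints in different components.
The 4th edge added is G—H.

G-H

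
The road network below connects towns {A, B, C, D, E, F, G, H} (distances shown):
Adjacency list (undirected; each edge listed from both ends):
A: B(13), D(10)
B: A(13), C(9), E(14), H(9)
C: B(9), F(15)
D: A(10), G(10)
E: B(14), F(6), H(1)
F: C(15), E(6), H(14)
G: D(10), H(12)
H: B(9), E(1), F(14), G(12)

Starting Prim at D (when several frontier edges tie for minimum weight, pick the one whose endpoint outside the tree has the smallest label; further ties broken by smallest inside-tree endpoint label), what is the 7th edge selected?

B-C

Prim's algorithm from D:
Step 1: cheapest edge leaving the tree is A D (10); add A.
Step 2: cheapest edge leaving the tree is D G (10); add G.
Step 3: cheapest edge leaving the tree is G H (12); add H.
Step 4: cheapest edge leaving the tree is E H (1); add E.
Step 5: cheapest edge leaving the tree is E F (6); add F.
Step 6: cheapest edge leaving the tree is B H (9); add B.
Step 7: cheapest edge leaving the tree is B C (9); add C.
The 7th edge added is B C.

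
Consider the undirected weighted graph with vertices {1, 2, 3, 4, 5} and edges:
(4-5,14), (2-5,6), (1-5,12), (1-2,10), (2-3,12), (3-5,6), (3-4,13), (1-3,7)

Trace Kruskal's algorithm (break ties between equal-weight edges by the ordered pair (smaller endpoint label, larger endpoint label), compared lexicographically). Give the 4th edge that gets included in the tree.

3-4

Kruskal: consider edges lightest-first.
2-5 (6): add. Components now {1} {2,5} {3} {4}
3-5 (6): add. Components now {1} {2,3,5} {4}
1-3 (7): add. Components now {1,2,3,5} {4}
1-2 (10): skip — 1 and 2 already connected.
1-5 (12): skip — 1 and 5 already connected.
2-3 (12): skip — 2 and 3 already connected.
3-4 (13): add. Components now {1,2,3,4,5}
The 4th edge added is 3-4.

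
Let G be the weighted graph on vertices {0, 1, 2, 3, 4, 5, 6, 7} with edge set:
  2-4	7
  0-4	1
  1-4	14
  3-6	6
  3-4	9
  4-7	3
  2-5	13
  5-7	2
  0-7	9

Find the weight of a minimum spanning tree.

42

Kruskal's algorithm — process edges by increasing weight (ties by edge label):
0-4 (1): add — endpoints in different components.
5-7 (2): add — endpoints in different components.
4-7 (3): add — endpoints in different components.
3-6 (6): add — endpoints in different components.
2-4 (7): add — endpoints in different components.
0-7 (9): skip — 0 and 7 already connected.
3-4 (9): add — endpoints in different components.
2-5 (13): skip — 2 and 5 already connected.
1-4 (14): add — endpoints in different components.
MST edges: 0-4, 5-7, 4-7, 3-6, 2-4, 3-4, 1-4; total weight 1+2+3+6+7+9+14 = 42.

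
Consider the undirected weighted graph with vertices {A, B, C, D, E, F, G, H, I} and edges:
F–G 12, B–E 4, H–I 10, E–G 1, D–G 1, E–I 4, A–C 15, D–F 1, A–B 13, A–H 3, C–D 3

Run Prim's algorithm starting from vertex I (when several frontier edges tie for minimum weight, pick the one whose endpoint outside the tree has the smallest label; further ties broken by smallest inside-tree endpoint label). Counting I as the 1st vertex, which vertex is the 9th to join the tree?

Grow the tree from I using Prim:
Step 1: cheapest edge leaving the tree is E–I (4); add E.
Step 2: cheapest edge leaving the tree is E–G (1); add G.
Step 3: cheapest edge leaving the tree is D–G (1); add D.
Step 4: cheapest edge leaving the tree is D–F (1); add F.
Step 5: cheapest edge leaving the tree is C–D (3); add C.
Step 6: cheapest edge leaving the tree is B–E (4); add B.
Step 7: cheapest edge leaving the tree is H–I (10); add H.
Step 8: cheapest edge leaving the tree is A–H (3); add A.
Vertex order: I, E, G, D, F, C, B, H, A. The 9th vertex is A.

A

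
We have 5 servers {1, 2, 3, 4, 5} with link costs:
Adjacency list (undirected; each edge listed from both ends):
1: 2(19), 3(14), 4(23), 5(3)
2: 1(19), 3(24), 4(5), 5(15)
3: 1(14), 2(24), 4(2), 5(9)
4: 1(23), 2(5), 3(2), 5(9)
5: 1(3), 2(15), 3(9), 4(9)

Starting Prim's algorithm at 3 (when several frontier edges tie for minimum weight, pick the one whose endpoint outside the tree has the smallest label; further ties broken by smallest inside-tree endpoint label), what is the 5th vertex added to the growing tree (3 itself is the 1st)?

Prim's algorithm from 3:
Step 1: frontier [3—4 2, 3—5 9, 1—3 14, 2—3 24] → take 3—4 (2); add 4.
Step 2: frontier [3—5 9, 1—3 14, 2—3 24, 2—4 5, 4—5 9, 1—4 23] → take 2—4 (5); add 2.
Step 3: frontier [2—5 15, 1—2 19, 3—5 9, 1—3 14, 4—5 9, 1—4 23] → take 3—5 (9); add 5.
Step 4: frontier [1—2 19, 1—3 14, 1—4 23, 1—5 3] → take 1—5 (3); add 1.
Vertex order: 3, 4, 2, 5, 1. The 5th vertex is 1.

1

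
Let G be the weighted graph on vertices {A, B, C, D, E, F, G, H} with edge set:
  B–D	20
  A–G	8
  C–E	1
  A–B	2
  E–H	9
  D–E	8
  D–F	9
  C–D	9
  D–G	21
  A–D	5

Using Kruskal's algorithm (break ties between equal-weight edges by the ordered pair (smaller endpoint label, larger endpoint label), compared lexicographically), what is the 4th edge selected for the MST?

A-G

Kruskal's algorithm — process edges by increasing weight (ties by edge label):
C–E (1): add — endpoints in different components.
A–B (2): add — endpoints in different components.
A–D (5): add — endpoints in different components.
A–G (8): add — endpoints in different components.
D–E (8): add — endpoints in different components.
C–D (9): skip — C and D already connected.
D–F (9): add — endpoints in different components.
E–H (9): add — endpoints in different components.
The 4th edge added is A–G.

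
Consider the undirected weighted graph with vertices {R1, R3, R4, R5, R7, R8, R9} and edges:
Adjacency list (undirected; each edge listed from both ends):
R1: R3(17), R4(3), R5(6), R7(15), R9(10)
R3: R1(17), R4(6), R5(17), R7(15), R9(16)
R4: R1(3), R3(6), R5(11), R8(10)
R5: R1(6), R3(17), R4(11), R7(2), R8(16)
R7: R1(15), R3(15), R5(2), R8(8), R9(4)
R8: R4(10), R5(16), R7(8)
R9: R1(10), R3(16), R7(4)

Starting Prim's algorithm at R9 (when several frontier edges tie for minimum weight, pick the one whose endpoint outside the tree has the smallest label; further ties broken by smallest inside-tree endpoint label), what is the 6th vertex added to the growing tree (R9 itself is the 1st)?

R3

Grow the tree from R9 using Prim:
Step 1: cheapest edge leaving the tree is R7-R9 (4); add R7.
Step 2: cheapest edge leaving the tree is R5-R7 (2); add R5.
Step 3: cheapest edge leaving the tree is R1-R5 (6); add R1.
Step 4: cheapest edge leaving the tree is R1-R4 (3); add R4.
Step 5: cheapest edge leaving the tree is R3-R4 (6); add R3.
Step 6: cheapest edge leaving the tree is R7-R8 (8); add R8.
Vertex order: R9, R7, R5, R1, R4, R3, R8. The 6th vertex is R3.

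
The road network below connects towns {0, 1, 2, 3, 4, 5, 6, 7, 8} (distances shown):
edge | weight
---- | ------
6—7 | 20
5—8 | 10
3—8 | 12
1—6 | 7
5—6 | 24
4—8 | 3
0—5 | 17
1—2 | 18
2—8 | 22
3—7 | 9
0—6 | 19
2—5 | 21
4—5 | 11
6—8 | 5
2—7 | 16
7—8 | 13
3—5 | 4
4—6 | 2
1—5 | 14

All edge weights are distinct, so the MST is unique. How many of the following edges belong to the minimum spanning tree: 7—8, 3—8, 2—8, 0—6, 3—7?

1

Kruskal's algorithm — process edges by increasing weight (ties by edge label):
4—6 (2): add — endpoints in different components.
4—8 (3): add — endpoints in different components.
3—5 (4): add — endpoints in different components.
6—8 (5): skip — 6 and 8 already connected.
1—6 (7): add — endpoints in different components.
3—7 (9): add — endpoints in different components.
5—8 (10): add — endpoints in different components.
4—5 (11): skip — 4 and 5 already connected.
3—8 (12): skip — 3 and 8 already connected.
7—8 (13): skip — 7 and 8 already connected.
1—5 (14): skip — 1 and 5 already connected.
2—7 (16): add — endpoints in different components.
0—5 (17): add — endpoints in different components.
MST edge set: {4—6, 4—8, 3—5, 1—6, 3—7, 5—8, 2—7, 0—5}.
Of the listed edges, {3—7} are in the MST → 1.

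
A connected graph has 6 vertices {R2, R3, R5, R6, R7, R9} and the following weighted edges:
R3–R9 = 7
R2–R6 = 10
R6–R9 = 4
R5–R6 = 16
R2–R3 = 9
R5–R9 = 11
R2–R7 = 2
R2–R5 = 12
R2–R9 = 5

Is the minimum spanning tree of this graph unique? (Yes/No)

Kruskal's algorithm — process edges by increasing weight (ties by edge label):
R2–R7 (2): add — endpoints in different components.
R6–R9 (4): add — endpoints in different components.
R2–R9 (5): add — endpoints in different components.
R3–R9 (7): add — endpoints in different components.
R2–R3 (9): skip — R3 and R2 already connected.
R2–R6 (10): skip — R6 and R2 already connected.
R5–R9 (11): add — endpoints in different components.
Every non-tree edge has weight strictly greater than the heaviest edge on the tree path between its endpoints, so the MST is unique.

Yes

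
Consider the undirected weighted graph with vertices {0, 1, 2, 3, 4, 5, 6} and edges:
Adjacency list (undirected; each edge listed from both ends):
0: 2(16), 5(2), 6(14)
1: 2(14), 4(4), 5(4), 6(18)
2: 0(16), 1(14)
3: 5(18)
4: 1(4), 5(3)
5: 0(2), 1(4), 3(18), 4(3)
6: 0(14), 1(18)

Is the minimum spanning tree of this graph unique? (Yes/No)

No

Kruskal: consider edges lightest-first.
0—5 (2): add — endpoints in different components.
4—5 (3): add — endpoints in different components.
1—4 (4): add — endpoints in different components.
1—5 (4): skip — 1 and 5 already connected.
0—6 (14): add — endpoints in different components.
1—2 (14): add — endpoints in different components.
0—2 (16): skip — 0 and 2 already connected.
1—6 (18): skip — 1 and 6 already connected.
3—5 (18): add — endpoints in different components.
Non-tree edge 1—5 has weight 4, equal to the heaviest edge on its tree cycle — swapping gives another MST of the same weight. Not unique.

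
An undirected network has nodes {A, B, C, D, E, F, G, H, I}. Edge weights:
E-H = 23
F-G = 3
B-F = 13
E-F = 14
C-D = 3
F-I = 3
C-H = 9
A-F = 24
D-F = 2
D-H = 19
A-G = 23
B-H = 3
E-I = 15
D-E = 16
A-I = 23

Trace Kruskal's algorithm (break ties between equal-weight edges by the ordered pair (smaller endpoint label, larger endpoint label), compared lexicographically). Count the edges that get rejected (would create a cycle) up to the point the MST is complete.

4

Kruskal's algorithm — process edges by increasing weight (ties by edge label):
D-F (2): add — endpoints in different components.
B-H (3): add — endpoints in different components.
C-D (3): add — endpoints in different components.
F-G (3): add — endpoints in different components.
F-I (3): add — endpoints in different components.
C-H (9): add — endpoints in different components.
B-F (13): skip — B and F already connected.
E-F (14): add — endpoints in different components.
E-I (15): skip — E and I already connected.
D-E (16): skip — D and E already connected.
D-H (19): skip — D and H already connected.
A-G (23): add — endpoints in different components.
Edges rejected before the tree was complete: 4.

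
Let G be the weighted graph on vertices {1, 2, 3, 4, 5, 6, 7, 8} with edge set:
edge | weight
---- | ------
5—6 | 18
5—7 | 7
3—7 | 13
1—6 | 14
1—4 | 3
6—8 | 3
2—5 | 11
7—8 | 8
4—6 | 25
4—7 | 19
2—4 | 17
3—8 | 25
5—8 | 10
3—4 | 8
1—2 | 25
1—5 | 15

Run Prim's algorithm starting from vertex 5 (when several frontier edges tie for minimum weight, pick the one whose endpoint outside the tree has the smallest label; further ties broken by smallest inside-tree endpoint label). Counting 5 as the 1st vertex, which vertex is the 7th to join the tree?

Grow the tree from 5 using Prim:
Step 1: cheapest edge leaving the tree is 5—7 (7); add 7.
Step 2: cheapest edge leaving the tree is 7—8 (8); add 8.
Step 3: cheapest edge leaving the tree is 6—8 (3); add 6.
Step 4: cheapest edge leaving the tree is 2—5 (11); add 2.
Step 5: cheapest edge leaving the tree is 3—7 (13); add 3.
Step 6: cheapest edge leaving the tree is 3—4 (8); add 4.
Step 7: cheapest edge leaving the tree is 1—4 (3); add 1.
Vertex order: 5, 7, 8, 6, 2, 3, 4, 1. The 7th vertex is 4.

4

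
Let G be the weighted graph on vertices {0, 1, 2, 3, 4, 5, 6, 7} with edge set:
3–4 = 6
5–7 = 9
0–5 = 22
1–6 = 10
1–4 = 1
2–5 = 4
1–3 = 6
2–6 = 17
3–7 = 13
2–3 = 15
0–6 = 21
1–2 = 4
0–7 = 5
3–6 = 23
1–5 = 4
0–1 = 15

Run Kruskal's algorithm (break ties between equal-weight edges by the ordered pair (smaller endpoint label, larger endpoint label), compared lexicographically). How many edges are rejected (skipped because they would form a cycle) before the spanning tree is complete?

2

Sort edges by weight, then run Kruskal:
1–4 (1): add — endpoints in different components.
1–2 (4): add — endpoints in different components.
1–5 (4): add — endpoints in different components.
2–5 (4): skip — 2 and 5 already connected.
0–7 (5): add — endpoints in different components.
1–3 (6): add — endpoints in different components.
3–4 (6): skip — 3 and 4 already connected.
5–7 (9): add — endpoints in different components.
1–6 (10): add — endpoints in different components.
Edges rejected before the tree was complete: 2.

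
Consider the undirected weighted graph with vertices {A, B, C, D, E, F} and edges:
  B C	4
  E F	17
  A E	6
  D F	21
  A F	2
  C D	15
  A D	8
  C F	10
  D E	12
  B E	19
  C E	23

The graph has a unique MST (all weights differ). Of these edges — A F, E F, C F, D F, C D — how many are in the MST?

2

Kruskal's algorithm — process edges by increasing weight (ties by edge label):
A F (2): add. Components now {A,F} {B} {C} {D} {E}
B C (4): add. Components now {A,F} {B,C} {D} {E}
A E (6): add. Components now {A,E,F} {B,C} {D}
A D (8): add. Components now {A,D,E,F} {B,C}
C F (10): add. Components now {A,B,C,D,E,F}
MST edge set: {A F, B C, A E, A D, C F}.
Of the listed edges, {A F, C F} are in the MST → 2.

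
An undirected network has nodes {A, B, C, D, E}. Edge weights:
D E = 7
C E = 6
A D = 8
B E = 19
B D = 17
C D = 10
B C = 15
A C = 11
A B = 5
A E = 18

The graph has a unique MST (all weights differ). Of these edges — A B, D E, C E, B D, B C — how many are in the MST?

Sort edges by weight, then run Kruskal:
A B (5): add. Components now {A,B} {C} {D} {E}
C E (6): add. Components now {A,B} {C,E} {D}
D E (7): add. Components now {A,B} {C,D,E}
A D (8): add. Components now {A,B,C,D,E}
MST edge set: {A B, C E, D E, A D}.
Of the listed edges, {A B, D E, C E} are in the MST → 3.

3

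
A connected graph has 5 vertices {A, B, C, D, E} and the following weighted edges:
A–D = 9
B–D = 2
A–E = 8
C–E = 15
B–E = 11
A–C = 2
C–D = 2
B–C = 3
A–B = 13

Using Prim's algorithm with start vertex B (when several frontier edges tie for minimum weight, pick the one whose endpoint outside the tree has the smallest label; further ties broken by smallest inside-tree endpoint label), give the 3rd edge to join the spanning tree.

A-C

Grow the tree from B using Prim:
Step 1: cheapest edge leaving the tree is B–D (2); add D.
Step 2: cheapest edge leaving the tree is C–D (2); add C.
Step 3: cheapest edge leaving the tree is A–C (2); add A.
Step 4: cheapest edge leaving the tree is A–E (8); add E.
The 3rd edge added is A–C.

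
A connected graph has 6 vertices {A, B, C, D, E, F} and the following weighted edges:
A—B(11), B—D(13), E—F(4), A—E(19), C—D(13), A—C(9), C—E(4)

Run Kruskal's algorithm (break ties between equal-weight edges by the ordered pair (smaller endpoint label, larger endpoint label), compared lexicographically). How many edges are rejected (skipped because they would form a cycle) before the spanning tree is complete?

Sort edges by weight, then run Kruskal:
C—E (4): add. Components now {A} {B} {C,E} {D} {F}
E—F (4): add. Components now {A} {B} {C,E,F} {D}
A—C (9): add. Components now {A,C,E,F} {B} {D}
A—B (11): add. Components now {A,B,C,E,F} {D}
B—D (13): add. Components now {A,B,C,D,E,F}
Edges rejected before the tree was complete: 0.

0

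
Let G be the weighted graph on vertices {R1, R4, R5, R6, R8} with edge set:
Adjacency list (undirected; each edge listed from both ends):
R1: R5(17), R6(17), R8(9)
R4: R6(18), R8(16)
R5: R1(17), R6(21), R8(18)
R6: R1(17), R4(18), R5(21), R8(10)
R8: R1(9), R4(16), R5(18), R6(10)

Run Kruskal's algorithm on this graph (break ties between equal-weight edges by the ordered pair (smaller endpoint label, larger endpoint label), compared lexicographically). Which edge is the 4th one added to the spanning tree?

R1-R5

Sort edges by weight, then run Kruskal:
R1 R8 (9): add. Components now {R1,R8} {R4} {R6} {R5}
R6 R8 (10): add. Components now {R1,R6,R8} {R4} {R5}
R4 R8 (16): add. Components now {R1,R4,R6,R8} {R5}
R1 R5 (17): add. Components now {R1,R4,R5,R6,R8}
The 4th edge added is R1 R5.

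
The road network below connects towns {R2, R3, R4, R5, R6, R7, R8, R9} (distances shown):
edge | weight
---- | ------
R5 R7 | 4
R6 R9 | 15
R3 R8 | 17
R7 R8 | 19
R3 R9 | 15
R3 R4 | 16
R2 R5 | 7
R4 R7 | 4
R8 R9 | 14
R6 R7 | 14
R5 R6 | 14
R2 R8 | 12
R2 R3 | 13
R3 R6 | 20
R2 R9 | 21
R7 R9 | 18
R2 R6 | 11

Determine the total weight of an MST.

Kruskal's algorithm — process edges by increasing weight (ties by edge label):
R4 R7 (4): add — endpoints in different components.
R5 R7 (4): add — endpoints in different components.
R2 R5 (7): add — endpoints in different components.
R2 R6 (11): add — endpoints in different components.
R2 R8 (12): add — endpoints in different components.
R2 R3 (13): add — endpoints in different components.
R5 R6 (14): skip — R6 and R5 already connected.
R6 R7 (14): skip — R6 and R7 already connected.
R8 R9 (14): add — endpoints in different components.
MST edges: R4 R7, R5 R7, R2 R5, R2 R6, R2 R8, R2 R3, R8 R9; total weight 4+4+7+11+12+13+14 = 65.

65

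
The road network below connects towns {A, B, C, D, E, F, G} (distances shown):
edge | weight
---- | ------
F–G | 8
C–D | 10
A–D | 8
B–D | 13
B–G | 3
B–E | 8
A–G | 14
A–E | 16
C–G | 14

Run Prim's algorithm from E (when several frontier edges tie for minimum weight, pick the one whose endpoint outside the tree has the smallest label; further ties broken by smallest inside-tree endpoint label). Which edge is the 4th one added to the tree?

Prim's algorithm from E:
Step 1: cheapest edge leaving the tree is B–E (8); add B.
Step 2: cheapest edge leaving the tree is B–G (3); add G.
Step 3: cheapest edge leaving the tree is F–G (8); add F.
Step 4: cheapest edge leaving the tree is B–D (13); add D.
Step 5: cheapest edge leaving the tree is A–D (8); add A.
Step 6: cheapest edge leaving the tree is C–D (10); add C.
The 4th edge added is B–D.

B-D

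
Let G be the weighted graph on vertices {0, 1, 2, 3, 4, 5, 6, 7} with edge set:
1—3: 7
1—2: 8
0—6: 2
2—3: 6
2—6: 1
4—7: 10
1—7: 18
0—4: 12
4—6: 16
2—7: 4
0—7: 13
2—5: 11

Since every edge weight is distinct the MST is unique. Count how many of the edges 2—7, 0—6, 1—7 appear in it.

2

Kruskal's algorithm — process edges by increasing weight (ties by edge label):
2—6 (1): add — endpoints in different components.
0—6 (2): add — endpoints in different components.
2—7 (4): add — endpoints in different components.
2—3 (6): add — endpoints in different components.
1—3 (7): add — endpoints in different components.
1—2 (8): skip — 1 and 2 already connected.
4—7 (10): add — endpoints in different components.
2—5 (11): add — endpoints in different components.
MST edge set: {2—6, 0—6, 2—7, 2—3, 1—3, 4—7, 2—5}.
Of the listed edges, {2—7, 0—6} are in the MST → 2.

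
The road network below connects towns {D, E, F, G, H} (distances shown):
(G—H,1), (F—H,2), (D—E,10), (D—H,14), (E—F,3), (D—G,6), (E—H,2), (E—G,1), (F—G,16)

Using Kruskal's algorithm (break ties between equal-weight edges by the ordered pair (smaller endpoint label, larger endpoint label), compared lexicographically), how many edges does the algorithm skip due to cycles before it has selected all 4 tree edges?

Kruskal's algorithm — process edges by increasing weight (ties by edge label):
E—G (1): add — endpoints in different components.
G—H (1): add — endpoints in different components.
E—H (2): skip — E and H already connected.
F—H (2): add — endpoints in different components.
E—F (3): skip — E and F already connected.
D—G (6): add — endpoints in different components.
Edges rejected before the tree was complete: 2.

2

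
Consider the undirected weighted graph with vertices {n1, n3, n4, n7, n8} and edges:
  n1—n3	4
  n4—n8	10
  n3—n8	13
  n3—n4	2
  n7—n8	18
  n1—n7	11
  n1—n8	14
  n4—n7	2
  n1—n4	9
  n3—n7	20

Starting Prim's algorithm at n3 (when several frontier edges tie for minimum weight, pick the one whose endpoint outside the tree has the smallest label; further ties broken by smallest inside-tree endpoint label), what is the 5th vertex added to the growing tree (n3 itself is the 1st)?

Prim's algorithm from n3:
Step 1: frontier [n3—n4 2, n1—n3 4, n3—n8 13, n3—n7 20] → take n3—n4 (2); add n4.
Step 2: frontier [n1—n3 4, n3—n8 13, n3—n7 20, n4—n7 2, n1—n4 9, n4—n8 10] → take n4—n7 (2); add n7.
Step 3: frontier [n1—n3 4, n3—n8 13, n1—n4 9, n4—n8 10, n1—n7 11, n7—n8 18] → take n1—n3 (4); add n1.
Step 4: frontier [n1—n8 14, n3—n8 13, n4—n8 10, n7—n8 18] → take n4—n8 (10); add n8.
Vertex order: n3, n4, n7, n1, n8. The 5th vertex is n8.

n8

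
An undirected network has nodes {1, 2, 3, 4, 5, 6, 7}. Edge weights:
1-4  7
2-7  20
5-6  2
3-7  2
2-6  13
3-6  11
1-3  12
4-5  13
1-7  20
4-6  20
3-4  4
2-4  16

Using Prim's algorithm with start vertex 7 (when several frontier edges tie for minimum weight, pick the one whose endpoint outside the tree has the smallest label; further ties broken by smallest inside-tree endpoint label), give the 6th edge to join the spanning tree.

2-6

Prim, starting at 7.
Step 1: frontier [3-7 2, 1-7 20, 2-7 20] → take 3-7 (2); add 3.
Step 2: frontier [3-4 4, 3-6 11, 1-3 12, 1-7 20, 2-7 20] → take 3-4 (4); add 4.
Step 3: frontier [3-6 11, 1-3 12, 1-4 7, 4-5 13, 2-4 16, 4-6 20, 1-7 20, 2-7 20] → take 1-4 (7); add 1.
Step 4: frontier [3-6 11, 4-5 13, 2-4 16, 4-6 20, 2-7 20] → take 3-6 (11); add 6.
Step 5: frontier [4-5 13, 2-4 16, 5-6 2, 2-6 13, 2-7 20] → take 5-6 (2); add 5.
Step 6: frontier [2-4 16, 2-6 13, 2-7 20] → take 2-6 (13); add 2.
The 6th edge added is 2-6.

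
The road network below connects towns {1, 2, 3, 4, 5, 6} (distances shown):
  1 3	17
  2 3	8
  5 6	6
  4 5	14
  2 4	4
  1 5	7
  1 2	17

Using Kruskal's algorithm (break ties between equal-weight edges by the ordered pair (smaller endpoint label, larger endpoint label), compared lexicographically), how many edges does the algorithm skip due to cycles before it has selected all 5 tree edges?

0

Kruskal: consider edges lightest-first.
2 4 (4): add — endpoints in different components.
5 6 (6): add — endpoints in different components.
1 5 (7): add — endpoints in different components.
2 3 (8): add — endpoints in different components.
4 5 (14): add — endpoints in different components.
Edges rejected before the tree was complete: 0.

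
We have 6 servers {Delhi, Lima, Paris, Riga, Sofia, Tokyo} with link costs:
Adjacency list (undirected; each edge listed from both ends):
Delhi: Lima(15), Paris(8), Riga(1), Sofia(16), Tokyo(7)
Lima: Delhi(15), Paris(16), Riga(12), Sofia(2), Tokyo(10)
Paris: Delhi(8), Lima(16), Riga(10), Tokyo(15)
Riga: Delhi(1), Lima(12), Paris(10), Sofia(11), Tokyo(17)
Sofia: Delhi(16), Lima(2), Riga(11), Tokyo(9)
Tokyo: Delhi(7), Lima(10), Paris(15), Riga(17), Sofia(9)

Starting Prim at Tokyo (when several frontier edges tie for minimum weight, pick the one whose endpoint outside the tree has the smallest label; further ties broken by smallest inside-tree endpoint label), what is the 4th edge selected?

Prim's algorithm from Tokyo:
Step 1: frontier [Delhi-Tokyo 7, Sofia-Tokyo 9, Lima-Tokyo 10, Paris-Tokyo 15, Riga-Tokyo 17] → take Delhi-Tokyo (7); add Delhi.
Step 2: frontier [Delhi-Riga 1, Delhi-Paris 8, Delhi-Lima 15, Delhi-Sofia 16, Sofia-Tokyo 9, Lima-Tokyo 10, Paris-Tokyo 15, Riga-Tokyo 17] → take Delhi-Riga (1); add Riga.
Step 3: frontier [Delhi-Paris 8, Delhi-Lima 15, Delhi-Sofia 16, Paris-Riga 10, Riga-Sofia 11, Lima-Riga 12, Sofia-Tokyo 9, Lima-Tokyo 10, Paris-Tokyo 15] → take Delhi-Paris (8); add Paris.
Step 4: frontier [Delhi-Lima 15, Delhi-Sofia 16, Lima-Paris 16, Riga-Sofia 11, Lima-Riga 12, Sofia-Tokyo 9, Lima-Tokyo 10] → take Sofia-Tokyo (9); add Sofia.
Step 5: frontier [Delhi-Lima 15, Lima-Paris 16, Lima-Riga 12, Lima-Sofia 2, Lima-Tokyo 10] → take Lima-Sofia (2); add Lima.
The 4th edge added is Sofia-Tokyo.

Sofia-Tokyo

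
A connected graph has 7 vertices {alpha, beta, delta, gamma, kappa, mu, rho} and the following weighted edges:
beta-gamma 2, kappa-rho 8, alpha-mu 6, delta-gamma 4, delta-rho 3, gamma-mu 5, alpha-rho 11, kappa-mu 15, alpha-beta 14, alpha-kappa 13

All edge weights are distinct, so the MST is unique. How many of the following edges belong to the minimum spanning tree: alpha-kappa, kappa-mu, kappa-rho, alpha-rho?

Kruskal's algorithm — process edges by increasing weight (ties by edge label):
beta-gamma (2): add. Components now {kappa} {rho} {alpha} {beta,gamma} {mu} {delta}
delta-rho (3): add. Components now {kappa} {delta,rho} {alpha} {beta,gamma} {mu}
delta-gamma (4): add. Components now {kappa} {beta,delta,gamma,rho} {alpha} {mu}
gamma-mu (5): add. Components now {kappa} {beta,delta,gamma,mu,rho} {alpha}
alpha-mu (6): add. Components now {kappa} {alpha,beta,delta,gamma,mu,rho}
kappa-rho (8): add. Components now {alpha,beta,delta,gamma,kappa,mu,rho}
MST edge set: {beta-gamma, delta-rho, delta-gamma, gamma-mu, alpha-mu, kappa-rho}.
Of the listed edges, {kappa-rho} are in the MST → 1.

1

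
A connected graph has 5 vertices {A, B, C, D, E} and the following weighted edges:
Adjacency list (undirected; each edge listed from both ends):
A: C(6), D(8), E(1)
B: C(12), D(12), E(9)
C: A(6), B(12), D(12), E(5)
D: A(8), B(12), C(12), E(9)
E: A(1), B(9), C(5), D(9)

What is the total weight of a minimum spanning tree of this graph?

23

Prim, starting at E.
Step 1: cheapest edge leaving the tree is A–E (1); add A.
Step 2: cheapest edge leaving the tree is C–E (5); add C.
Step 3: cheapest edge leaving the tree is A–D (8); add D.
Step 4: cheapest edge leaving the tree is B–E (9); add B.
MST edges: A–E, C–E, A–D, B–E; total weight 1+5+8+9 = 23.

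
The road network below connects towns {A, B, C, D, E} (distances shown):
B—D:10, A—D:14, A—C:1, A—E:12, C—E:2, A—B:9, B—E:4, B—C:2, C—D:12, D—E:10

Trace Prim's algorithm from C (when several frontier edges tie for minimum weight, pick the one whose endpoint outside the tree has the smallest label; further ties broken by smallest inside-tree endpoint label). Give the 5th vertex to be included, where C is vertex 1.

Prim's algorithm from C:
Step 1: cheapest edge leaving the tree is A—C (1); add A.
Step 2: cheapest edge leaving the tree is B—C (2); add B.
Step 3: cheapest edge leaving the tree is C—E (2); add E.
Step 4: cheapest edge leaving the tree is B—D (10); add D.
Vertex order: C, A, B, E, D. The 5th vertex is D.

D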